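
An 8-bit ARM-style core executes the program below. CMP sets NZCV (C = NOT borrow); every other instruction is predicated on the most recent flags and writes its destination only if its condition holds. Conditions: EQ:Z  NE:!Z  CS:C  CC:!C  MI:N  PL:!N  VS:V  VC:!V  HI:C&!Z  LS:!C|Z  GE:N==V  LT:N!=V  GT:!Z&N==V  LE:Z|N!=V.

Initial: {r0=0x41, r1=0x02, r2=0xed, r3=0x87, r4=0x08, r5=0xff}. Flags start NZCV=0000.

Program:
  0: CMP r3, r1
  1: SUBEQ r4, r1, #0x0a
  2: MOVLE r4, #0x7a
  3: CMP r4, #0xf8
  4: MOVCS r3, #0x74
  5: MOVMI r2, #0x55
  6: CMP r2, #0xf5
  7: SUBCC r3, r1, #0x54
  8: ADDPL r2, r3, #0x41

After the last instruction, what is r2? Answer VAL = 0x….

[0] flags=1010 → (cmp)
[1] flags=1010 EQ?F → skip
[2] flags=1010 LE?T → r4=0x7a
[3] flags=1001 → (cmp)
[4] flags=1001 CS?F → skip
[5] flags=1001 MI?T → r2=0x55
[6] flags=0000 → (cmp)
[7] flags=0000 CC?T → r3=0xae
[8] flags=0000 PL?T → r2=0xef

VAL = 0xef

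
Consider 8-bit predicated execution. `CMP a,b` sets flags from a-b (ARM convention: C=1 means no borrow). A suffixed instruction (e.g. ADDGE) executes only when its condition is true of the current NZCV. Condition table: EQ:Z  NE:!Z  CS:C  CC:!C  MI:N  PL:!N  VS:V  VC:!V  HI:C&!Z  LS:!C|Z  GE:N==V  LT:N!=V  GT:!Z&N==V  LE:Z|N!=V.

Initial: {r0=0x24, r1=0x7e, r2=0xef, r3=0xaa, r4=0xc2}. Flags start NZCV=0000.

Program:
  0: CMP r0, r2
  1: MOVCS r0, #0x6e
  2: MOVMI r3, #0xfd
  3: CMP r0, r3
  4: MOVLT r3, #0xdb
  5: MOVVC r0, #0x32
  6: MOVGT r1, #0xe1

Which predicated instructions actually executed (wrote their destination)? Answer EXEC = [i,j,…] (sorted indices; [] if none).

[0] flags=0000 → (cmp)
[1] flags=0000 CS?F → skip
[2] flags=0000 MI?F → skip
[3] flags=0000 → (cmp)
[4] flags=0000 LT?F → skip
[5] flags=0000 VC?T → r0=0x32
[6] flags=0000 GT?T → r1=0xe1

EXEC = [5,6]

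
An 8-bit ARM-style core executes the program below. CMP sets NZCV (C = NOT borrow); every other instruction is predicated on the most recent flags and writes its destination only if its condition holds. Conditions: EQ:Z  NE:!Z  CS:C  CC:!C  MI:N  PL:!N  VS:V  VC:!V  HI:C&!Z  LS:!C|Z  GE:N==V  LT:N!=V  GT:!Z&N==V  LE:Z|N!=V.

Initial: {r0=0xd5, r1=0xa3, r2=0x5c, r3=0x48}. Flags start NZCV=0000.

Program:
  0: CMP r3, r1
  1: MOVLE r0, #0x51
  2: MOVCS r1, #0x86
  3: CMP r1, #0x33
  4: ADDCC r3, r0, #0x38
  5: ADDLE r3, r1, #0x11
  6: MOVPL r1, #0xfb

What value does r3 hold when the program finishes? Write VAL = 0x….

[0] flags=1001 → (cmp)
[1] flags=1001 LE?F → skip
[2] flags=1001 CS?F → skip
[3] flags=0011 → (cmp)
[4] flags=0011 CC?F → skip
[5] flags=0011 LE?T → r3=0xb4
[6] flags=0011 PL?T → r1=0xfb

VAL = 0xb4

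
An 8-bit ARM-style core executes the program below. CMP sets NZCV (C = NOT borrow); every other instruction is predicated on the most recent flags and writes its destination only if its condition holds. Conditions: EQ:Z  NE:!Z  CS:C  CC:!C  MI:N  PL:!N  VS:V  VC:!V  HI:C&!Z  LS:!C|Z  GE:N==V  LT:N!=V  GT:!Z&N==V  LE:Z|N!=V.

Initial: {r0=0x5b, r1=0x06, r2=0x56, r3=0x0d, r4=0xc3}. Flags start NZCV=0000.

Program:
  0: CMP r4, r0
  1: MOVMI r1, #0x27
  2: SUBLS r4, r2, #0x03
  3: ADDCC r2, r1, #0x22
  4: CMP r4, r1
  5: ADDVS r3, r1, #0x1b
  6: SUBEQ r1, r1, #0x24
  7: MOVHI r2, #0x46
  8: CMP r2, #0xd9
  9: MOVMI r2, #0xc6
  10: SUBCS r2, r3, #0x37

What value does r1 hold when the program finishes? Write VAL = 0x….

0: ✓ CMP  NZCV=0011
1: · MOVMI
2: · SUBLS
3: · ADDCC
4: ✓ CMP  NZCV=1010
5: · ADDVS
6: · SUBEQ
7: ✓ MOVHI  r2←0x46
8: ✓ CMP  NZCV=0000
9: · MOVMI
10: · SUBCS

VAL = 0x06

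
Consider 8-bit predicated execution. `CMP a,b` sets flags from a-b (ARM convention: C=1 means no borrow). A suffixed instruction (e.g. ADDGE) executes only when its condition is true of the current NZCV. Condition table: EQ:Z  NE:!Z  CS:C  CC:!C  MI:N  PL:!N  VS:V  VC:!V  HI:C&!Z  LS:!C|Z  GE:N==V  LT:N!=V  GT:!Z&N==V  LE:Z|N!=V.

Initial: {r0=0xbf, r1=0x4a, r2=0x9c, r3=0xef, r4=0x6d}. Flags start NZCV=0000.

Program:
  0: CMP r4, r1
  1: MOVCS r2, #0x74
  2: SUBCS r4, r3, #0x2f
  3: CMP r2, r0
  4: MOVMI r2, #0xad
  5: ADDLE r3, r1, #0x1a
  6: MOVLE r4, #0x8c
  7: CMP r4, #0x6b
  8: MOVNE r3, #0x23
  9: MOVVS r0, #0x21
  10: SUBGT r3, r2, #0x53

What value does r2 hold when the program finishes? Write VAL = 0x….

VAL = 0xad

[0] flags=0010 → (cmp)
[1] flags=0010 CS?T → r2=0x74
[2] flags=0010 CS?T → r4=0xc0
[3] flags=1001 → (cmp)
[4] flags=1001 MI?T → r2=0xad
[5] flags=1001 LE?F → skip
[6] flags=1001 LE?F → skip
[7] flags=0011 → (cmp)
[8] flags=0011 NE?T → r3=0x23
[9] flags=0011 VS?T → r0=0x21
[10] flags=0011 GT?F → skip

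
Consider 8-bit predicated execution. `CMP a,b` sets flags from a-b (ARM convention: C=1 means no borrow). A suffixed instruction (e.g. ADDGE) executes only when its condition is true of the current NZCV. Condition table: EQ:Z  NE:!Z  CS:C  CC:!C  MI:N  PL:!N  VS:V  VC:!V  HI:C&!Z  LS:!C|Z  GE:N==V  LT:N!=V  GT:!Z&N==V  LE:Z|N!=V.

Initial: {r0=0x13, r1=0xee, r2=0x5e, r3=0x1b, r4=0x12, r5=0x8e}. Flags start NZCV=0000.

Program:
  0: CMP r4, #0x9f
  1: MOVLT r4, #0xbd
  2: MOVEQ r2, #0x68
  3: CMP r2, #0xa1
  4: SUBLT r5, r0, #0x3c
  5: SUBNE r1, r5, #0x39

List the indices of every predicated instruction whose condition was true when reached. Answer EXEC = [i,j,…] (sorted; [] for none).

[0] flags=0000 → (cmp)
[1] flags=0000 LT?F → skip
[2] flags=0000 EQ?F → skip
[3] flags=1001 → (cmp)
[4] flags=1001 LT?F → skip
[5] flags=1001 NE?T → r1=0x55

EXEC = [5]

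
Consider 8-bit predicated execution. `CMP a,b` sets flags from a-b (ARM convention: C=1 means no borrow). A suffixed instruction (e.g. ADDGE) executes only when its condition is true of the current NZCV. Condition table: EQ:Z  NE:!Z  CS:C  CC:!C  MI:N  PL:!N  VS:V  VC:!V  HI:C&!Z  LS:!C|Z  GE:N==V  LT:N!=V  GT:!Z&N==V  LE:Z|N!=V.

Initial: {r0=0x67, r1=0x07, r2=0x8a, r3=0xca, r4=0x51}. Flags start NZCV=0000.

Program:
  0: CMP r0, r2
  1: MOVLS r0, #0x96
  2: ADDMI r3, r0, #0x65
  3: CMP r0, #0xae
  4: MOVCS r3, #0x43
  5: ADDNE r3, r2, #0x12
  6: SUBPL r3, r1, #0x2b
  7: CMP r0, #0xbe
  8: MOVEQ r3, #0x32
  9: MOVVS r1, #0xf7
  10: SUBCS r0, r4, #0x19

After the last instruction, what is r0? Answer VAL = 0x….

VAL = 0x96

0: ✓ CMP  NZCV=1001
1: ✓ MOVLS  r0←0x96
2: ✓ ADDMI  r3←0xfb
3: ✓ CMP  NZCV=1000
4: · MOVCS
5: ✓ ADDNE  r3←0x9c
6: · SUBPL
7: ✓ CMP  NZCV=1000
8: · MOVEQ
9: · MOVVS
10: · SUBCS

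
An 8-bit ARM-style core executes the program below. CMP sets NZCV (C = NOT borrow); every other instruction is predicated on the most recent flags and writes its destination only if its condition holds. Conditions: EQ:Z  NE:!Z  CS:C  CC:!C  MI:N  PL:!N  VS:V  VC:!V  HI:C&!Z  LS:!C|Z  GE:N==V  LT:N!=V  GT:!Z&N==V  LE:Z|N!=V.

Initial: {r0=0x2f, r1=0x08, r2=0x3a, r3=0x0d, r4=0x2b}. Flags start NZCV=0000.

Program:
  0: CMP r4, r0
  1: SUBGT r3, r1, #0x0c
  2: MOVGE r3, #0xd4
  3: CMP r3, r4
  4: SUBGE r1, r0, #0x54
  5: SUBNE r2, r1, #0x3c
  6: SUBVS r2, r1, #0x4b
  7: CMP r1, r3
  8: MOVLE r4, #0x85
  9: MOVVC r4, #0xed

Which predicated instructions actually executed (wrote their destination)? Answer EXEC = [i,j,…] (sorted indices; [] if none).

[0] flags=1000 → (cmp)
[1] flags=1000 GT?F → skip
[2] flags=1000 GE?F → skip
[3] flags=1000 → (cmp)
[4] flags=1000 GE?F → skip
[5] flags=1000 NE?T → r2=0xcc
[6] flags=1000 VS?F → skip
[7] flags=1000 → (cmp)
[8] flags=1000 LE?T → r4=0x85
[9] flags=1000 VC?T → r4=0xed

EXEC = [5,8,9]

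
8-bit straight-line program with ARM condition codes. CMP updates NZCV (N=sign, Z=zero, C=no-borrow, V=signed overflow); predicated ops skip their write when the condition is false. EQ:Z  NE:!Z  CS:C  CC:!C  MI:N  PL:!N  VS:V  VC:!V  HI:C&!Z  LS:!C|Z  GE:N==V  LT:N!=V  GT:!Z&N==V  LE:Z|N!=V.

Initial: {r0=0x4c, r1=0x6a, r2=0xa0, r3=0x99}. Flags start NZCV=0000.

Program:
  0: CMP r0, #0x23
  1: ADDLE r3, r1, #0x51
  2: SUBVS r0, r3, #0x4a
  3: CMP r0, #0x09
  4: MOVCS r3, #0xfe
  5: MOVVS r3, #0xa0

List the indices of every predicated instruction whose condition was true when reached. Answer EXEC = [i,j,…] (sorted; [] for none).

EXEC = [4]

0: ✓ CMP  NZCV=0010
1: · ADDLE
2: · SUBVS
3: ✓ CMP  NZCV=0010
4: ✓ MOVCS  r3←0xfe
5: · MOVVS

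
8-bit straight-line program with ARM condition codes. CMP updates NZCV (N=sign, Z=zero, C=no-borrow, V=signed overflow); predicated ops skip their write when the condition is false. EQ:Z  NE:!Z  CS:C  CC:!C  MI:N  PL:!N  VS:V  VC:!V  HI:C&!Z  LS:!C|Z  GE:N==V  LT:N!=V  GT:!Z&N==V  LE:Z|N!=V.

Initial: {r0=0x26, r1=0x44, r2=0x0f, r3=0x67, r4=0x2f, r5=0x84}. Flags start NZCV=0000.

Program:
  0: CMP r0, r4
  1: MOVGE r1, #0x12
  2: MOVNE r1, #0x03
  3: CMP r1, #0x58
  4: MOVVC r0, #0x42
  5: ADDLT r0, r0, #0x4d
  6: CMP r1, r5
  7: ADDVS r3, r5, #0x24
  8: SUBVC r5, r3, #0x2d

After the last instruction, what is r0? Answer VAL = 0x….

[0] flags=1000 → (cmp)
[1] flags=1000 GE?F → skip
[2] flags=1000 NE?T → r1=0x03
[3] flags=1000 → (cmp)
[4] flags=1000 VC?T → r0=0x42
[5] flags=1000 LT?T → r0=0x8f
[6] flags=0000 → (cmp)
[7] flags=0000 VS?F → skip
[8] flags=0000 VC?T → r5=0x3a

VAL = 0x8f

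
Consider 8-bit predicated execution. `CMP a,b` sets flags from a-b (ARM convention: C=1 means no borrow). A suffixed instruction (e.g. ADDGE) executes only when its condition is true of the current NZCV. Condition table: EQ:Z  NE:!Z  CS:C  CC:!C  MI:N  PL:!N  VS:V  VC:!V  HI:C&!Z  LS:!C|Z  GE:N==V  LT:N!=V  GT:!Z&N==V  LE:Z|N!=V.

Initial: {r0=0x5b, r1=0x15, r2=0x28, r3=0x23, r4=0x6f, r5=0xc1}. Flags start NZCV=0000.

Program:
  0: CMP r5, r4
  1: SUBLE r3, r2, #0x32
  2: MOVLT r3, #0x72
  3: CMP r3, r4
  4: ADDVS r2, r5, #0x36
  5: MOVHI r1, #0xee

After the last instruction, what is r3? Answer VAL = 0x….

[0] flags=0011 → (cmp)
[1] flags=0011 LE?T → r3=0xf6
[2] flags=0011 LT?T → r3=0x72
[3] flags=0010 → (cmp)
[4] flags=0010 VS?F → skip
[5] flags=0010 HI?T → r1=0xee

VAL = 0x72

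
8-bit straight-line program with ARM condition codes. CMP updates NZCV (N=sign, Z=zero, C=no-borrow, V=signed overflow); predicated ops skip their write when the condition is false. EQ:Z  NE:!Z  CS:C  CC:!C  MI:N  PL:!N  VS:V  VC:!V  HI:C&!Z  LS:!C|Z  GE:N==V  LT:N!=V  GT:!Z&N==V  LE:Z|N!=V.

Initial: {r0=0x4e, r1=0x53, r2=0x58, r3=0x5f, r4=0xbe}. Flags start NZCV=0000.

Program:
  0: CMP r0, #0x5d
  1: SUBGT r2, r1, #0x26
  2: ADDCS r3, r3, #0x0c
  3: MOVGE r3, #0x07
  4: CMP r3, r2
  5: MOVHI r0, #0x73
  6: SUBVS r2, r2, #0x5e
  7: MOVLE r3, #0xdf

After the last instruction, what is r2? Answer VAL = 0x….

[0] flags=1000 → (cmp)
[1] flags=1000 GT?F → skip
[2] flags=1000 CS?F → skip
[3] flags=1000 GE?F → skip
[4] flags=0010 → (cmp)
[5] flags=0010 HI?T → r0=0x73
[6] flags=0010 VS?F → skip
[7] flags=0010 LE?F → skip

VAL = 0x58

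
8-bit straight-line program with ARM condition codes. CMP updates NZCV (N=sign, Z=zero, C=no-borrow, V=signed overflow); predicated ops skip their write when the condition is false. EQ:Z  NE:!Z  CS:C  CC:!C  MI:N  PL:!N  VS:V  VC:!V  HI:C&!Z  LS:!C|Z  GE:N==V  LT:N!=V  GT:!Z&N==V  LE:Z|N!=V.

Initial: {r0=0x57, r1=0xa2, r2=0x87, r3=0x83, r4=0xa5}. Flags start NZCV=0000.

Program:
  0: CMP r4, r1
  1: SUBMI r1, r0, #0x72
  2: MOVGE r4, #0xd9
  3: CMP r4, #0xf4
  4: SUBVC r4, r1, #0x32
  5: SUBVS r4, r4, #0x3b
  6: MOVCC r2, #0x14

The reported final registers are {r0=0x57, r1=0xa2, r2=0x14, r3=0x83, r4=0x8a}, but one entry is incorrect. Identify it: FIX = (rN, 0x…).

FIX = (r4, 0x70)

[0] flags=0010 → (cmp)
[1] flags=0010 MI?F → skip
[2] flags=0010 GE?T → r4=0xd9
[3] flags=1000 → (cmp)
[4] flags=1000 VC?T → r4=0x70
[5] flags=1000 VS?F → skip
[6] flags=1000 CC?T → r2=0x14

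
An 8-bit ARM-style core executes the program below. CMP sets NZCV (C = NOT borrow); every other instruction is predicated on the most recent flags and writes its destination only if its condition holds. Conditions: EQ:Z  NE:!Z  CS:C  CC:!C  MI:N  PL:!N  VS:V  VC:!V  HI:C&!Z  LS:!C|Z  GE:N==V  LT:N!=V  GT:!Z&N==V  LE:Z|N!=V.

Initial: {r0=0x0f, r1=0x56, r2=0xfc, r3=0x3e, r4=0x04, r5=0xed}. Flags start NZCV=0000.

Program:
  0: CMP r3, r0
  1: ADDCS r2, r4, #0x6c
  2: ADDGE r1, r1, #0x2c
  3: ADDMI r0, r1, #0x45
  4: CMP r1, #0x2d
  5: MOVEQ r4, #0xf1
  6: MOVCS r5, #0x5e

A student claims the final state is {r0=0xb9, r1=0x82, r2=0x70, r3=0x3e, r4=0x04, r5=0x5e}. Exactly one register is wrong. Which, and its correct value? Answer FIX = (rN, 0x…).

[0] flags=0010 → (cmp)
[1] flags=0010 CS?T → r2=0x70
[2] flags=0010 GE?T → r1=0x82
[3] flags=0010 MI?F → skip
[4] flags=0011 → (cmp)
[5] flags=0011 EQ?F → skip
[6] flags=0011 CS?T → r5=0x5e

FIX = (r0, 0x0f)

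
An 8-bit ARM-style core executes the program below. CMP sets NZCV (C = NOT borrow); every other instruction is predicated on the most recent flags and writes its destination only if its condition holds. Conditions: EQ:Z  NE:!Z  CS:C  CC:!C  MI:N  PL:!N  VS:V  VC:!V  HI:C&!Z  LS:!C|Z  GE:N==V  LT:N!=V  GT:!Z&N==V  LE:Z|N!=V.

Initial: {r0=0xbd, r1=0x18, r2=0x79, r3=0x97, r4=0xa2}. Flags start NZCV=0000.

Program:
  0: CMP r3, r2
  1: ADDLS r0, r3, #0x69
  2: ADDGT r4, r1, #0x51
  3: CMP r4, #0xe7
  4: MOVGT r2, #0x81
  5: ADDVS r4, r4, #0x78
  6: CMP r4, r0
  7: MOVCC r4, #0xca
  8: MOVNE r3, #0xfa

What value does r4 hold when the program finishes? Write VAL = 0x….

VAL = 0xca

0: ✓ CMP  NZCV=0011
1: · ADDLS
2: · ADDGT
3: ✓ CMP  NZCV=1000
4: · MOVGT
5: · ADDVS
6: ✓ CMP  NZCV=1000
7: ✓ MOVCC  r4←0xca
8: ✓ MOVNE  r3←0xfa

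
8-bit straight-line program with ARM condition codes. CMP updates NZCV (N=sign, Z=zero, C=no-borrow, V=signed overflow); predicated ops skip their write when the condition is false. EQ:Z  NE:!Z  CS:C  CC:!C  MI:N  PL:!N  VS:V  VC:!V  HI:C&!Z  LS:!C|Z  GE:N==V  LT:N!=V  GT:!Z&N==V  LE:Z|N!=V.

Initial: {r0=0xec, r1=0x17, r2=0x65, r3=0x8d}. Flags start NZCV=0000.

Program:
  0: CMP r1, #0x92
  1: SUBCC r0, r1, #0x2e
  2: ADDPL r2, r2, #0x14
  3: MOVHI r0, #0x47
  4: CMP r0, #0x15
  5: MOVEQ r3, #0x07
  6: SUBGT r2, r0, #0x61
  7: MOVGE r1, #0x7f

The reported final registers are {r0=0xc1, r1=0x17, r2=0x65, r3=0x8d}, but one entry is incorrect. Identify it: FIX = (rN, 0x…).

FIX = (r0, 0xe9)

0: ✓ CMP  NZCV=1001
1: ✓ SUBCC  r0←0xe9
2: · ADDPL
3: · MOVHI
4: ✓ CMP  NZCV=1010
5: · MOVEQ
6: · SUBGT
7: · MOVGE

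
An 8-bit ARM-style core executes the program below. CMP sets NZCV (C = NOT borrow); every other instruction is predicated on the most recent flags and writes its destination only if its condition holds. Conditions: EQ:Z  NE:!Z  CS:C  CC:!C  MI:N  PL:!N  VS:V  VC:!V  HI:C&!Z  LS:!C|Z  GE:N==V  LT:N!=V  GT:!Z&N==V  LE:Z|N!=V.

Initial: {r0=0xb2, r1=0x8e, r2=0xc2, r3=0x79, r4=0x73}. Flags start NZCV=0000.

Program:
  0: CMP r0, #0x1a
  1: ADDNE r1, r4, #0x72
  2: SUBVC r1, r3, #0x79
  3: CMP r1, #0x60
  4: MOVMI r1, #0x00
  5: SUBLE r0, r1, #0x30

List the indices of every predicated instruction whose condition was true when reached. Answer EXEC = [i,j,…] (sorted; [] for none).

[0] flags=1010 → (cmp)
[1] flags=1010 NE?T → r1=0xe5
[2] flags=1010 VC?T → r1=0x00
[3] flags=1000 → (cmp)
[4] flags=1000 MI?T → r1=0x00
[5] flags=1000 LE?T → r0=0xd0

EXEC = [1,2,4,5]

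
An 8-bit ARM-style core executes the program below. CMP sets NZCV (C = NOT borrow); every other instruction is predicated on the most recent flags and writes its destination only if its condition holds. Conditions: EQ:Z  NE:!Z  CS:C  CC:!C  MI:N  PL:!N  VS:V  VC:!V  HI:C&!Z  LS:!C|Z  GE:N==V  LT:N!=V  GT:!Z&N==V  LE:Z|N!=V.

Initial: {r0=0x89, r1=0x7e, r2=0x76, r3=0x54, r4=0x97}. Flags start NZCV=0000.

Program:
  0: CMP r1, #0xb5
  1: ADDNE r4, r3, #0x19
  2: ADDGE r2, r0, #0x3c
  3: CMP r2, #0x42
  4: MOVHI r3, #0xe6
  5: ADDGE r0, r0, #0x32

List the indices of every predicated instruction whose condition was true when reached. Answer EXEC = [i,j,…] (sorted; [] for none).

EXEC = [1,2,4]

[0] flags=1001 → (cmp)
[1] flags=1001 NE?T → r4=0x6d
[2] flags=1001 GE?T → r2=0xc5
[3] flags=1010 → (cmp)
[4] flags=1010 HI?T → r3=0xe6
[5] flags=1010 GE?F → skip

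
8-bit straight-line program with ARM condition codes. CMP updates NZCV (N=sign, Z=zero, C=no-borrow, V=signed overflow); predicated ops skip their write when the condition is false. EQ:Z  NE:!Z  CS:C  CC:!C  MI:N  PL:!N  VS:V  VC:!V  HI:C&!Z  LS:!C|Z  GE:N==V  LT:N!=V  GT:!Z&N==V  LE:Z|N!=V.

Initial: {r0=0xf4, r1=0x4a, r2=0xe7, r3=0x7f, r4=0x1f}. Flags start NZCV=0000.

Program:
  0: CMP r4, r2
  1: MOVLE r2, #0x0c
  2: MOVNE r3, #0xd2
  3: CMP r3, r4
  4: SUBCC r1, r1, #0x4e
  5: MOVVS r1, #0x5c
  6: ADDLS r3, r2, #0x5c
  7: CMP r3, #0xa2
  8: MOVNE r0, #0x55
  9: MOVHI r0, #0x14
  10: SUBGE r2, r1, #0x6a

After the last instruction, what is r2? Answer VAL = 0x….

0: ✓ CMP  NZCV=0000
1: · MOVLE
2: ✓ MOVNE  r3←0xd2
3: ✓ CMP  NZCV=1010
4: · SUBCC
5: · MOVVS
6: · ADDLS
7: ✓ CMP  NZCV=0010
8: ✓ MOVNE  r0←0x55
9: ✓ MOVHI  r0←0x14
10: ✓ SUBGE  r2←0xe0

VAL = 0xe0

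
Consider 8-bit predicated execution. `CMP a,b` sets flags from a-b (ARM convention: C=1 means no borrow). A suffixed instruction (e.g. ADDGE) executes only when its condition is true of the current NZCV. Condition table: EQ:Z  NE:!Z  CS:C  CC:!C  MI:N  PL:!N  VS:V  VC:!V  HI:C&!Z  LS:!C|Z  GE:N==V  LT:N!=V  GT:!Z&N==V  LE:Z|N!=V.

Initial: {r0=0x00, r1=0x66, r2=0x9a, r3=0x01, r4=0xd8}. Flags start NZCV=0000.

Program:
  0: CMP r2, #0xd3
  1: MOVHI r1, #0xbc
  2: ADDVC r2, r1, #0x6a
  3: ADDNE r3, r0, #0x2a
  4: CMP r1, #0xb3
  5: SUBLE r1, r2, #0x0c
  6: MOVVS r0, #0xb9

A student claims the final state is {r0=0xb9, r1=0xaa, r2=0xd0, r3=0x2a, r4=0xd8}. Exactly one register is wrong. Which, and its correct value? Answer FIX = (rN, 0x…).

[0] flags=1000 → (cmp)
[1] flags=1000 HI?F → skip
[2] flags=1000 VC?T → r2=0xd0
[3] flags=1000 NE?T → r3=0x2a
[4] flags=1001 → (cmp)
[5] flags=1001 LE?F → skip
[6] flags=1001 VS?T → r0=0xb9

FIX = (r1, 0x66)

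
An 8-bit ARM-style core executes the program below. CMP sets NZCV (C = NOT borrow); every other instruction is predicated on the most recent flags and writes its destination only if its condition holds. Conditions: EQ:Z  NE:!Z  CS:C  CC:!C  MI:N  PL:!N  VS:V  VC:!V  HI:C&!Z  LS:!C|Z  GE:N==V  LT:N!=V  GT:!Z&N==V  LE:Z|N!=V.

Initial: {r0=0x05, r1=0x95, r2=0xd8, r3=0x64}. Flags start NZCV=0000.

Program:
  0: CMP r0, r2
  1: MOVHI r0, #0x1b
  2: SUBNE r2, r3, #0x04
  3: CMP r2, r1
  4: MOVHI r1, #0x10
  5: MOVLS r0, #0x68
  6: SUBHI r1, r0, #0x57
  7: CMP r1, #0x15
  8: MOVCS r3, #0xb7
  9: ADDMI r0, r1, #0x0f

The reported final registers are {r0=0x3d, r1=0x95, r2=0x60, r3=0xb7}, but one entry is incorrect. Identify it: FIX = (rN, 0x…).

FIX = (r0, 0xa4)

[0] flags=0000 → (cmp)
[1] flags=0000 HI?F → skip
[2] flags=0000 NE?T → r2=0x60
[3] flags=1001 → (cmp)
[4] flags=1001 HI?F → skip
[5] flags=1001 LS?T → r0=0x68
[6] flags=1001 HI?F → skip
[7] flags=1010 → (cmp)
[8] flags=1010 CS?T → r3=0xb7
[9] flags=1010 MI?T → r0=0xa4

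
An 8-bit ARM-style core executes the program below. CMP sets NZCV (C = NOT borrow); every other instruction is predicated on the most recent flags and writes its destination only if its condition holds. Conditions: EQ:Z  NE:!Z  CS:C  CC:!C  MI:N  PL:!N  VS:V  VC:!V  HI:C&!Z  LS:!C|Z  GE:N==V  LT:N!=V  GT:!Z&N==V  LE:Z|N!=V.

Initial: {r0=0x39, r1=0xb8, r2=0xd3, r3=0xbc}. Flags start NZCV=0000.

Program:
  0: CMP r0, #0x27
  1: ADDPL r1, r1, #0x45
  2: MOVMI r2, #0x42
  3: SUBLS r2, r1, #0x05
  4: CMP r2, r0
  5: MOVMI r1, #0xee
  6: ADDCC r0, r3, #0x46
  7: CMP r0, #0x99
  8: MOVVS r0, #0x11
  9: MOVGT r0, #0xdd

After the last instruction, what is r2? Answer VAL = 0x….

0: ✓ CMP  NZCV=0010
1: ✓ ADDPL  r1←0xfd
2: · MOVMI
3: · SUBLS
4: ✓ CMP  NZCV=1010
5: ✓ MOVMI  r1←0xee
6: · ADDCC
7: ✓ CMP  NZCV=1001
8: ✓ MOVVS  r0←0x11
9: ✓ MOVGT  r0←0xdd

VAL = 0xd3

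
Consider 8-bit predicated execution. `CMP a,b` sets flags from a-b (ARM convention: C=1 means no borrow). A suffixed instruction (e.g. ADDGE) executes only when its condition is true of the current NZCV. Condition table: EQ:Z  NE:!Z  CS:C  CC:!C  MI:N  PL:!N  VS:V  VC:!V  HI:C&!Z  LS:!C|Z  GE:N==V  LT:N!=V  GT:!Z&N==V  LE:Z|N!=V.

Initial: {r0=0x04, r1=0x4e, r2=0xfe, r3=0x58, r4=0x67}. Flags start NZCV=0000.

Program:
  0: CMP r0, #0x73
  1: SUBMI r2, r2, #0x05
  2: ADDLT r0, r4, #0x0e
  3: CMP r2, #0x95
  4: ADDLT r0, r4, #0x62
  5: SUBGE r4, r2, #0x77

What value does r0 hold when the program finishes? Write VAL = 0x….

VAL = 0x75

[0] flags=1000 → (cmp)
[1] flags=1000 MI?T → r2=0xf9
[2] flags=1000 LT?T → r0=0x75
[3] flags=0010 → (cmp)
[4] flags=0010 LT?F → skip
[5] flags=0010 GE?T → r4=0x82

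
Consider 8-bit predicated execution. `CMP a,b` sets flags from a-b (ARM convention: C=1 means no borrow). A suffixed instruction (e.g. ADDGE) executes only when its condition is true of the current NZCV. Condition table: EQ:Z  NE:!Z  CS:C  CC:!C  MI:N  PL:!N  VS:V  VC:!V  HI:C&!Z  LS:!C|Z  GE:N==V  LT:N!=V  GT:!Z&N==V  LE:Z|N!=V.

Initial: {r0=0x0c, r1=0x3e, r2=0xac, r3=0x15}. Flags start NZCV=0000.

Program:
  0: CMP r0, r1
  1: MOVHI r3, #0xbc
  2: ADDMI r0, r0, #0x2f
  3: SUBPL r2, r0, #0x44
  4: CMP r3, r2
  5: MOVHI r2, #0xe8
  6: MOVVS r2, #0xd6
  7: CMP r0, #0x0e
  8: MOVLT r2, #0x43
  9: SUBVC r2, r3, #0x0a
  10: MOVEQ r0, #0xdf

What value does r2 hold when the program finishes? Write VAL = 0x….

VAL = 0x0b

0: ✓ CMP  NZCV=1000
1: · MOVHI
2: ✓ ADDMI  r0←0x3b
3: · SUBPL
4: ✓ CMP  NZCV=0000
5: · MOVHI
6: · MOVVS
7: ✓ CMP  NZCV=0010
8: · MOVLT
9: ✓ SUBVC  r2←0x0b
10: · MOVEQ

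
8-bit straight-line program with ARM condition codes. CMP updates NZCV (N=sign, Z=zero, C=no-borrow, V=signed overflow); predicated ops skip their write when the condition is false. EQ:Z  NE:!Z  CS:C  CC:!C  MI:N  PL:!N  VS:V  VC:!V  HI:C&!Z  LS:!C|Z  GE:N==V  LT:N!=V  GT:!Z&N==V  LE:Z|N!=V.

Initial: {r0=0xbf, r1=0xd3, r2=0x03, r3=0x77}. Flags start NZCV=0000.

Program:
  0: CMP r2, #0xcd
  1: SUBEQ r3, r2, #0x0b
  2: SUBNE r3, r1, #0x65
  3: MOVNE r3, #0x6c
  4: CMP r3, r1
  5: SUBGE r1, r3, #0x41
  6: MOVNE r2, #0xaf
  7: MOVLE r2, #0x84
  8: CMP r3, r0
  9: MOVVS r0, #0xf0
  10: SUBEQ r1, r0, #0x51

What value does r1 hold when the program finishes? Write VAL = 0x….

VAL = 0x2b

0: ✓ CMP  NZCV=0000
1: · SUBEQ
2: ✓ SUBNE  r3←0x6e
3: ✓ MOVNE  r3←0x6c
4: ✓ CMP  NZCV=1001
5: ✓ SUBGE  r1←0x2b
6: ✓ MOVNE  r2←0xaf
7: · MOVLE
8: ✓ CMP  NZCV=1001
9: ✓ MOVVS  r0←0xf0
10: · SUBEQ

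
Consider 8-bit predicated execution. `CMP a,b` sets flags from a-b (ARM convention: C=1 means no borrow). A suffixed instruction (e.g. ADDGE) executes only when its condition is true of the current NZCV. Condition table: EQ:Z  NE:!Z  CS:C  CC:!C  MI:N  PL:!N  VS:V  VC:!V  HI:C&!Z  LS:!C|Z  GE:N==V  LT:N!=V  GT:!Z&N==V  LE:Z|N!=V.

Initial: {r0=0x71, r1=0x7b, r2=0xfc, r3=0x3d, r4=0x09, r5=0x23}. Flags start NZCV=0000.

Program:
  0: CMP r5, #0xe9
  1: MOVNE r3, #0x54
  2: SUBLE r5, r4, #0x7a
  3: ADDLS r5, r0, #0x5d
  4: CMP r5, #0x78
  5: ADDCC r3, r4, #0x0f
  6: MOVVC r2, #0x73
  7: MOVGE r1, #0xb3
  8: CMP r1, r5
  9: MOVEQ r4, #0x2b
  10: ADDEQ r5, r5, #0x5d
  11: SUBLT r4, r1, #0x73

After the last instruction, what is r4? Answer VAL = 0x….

0: ✓ CMP  NZCV=0000
1: ✓ MOVNE  r3←0x54
2: · SUBLE
3: ✓ ADDLS  r5←0xce
4: ✓ CMP  NZCV=0011
5: · ADDCC
6: · MOVVC
7: · MOVGE
8: ✓ CMP  NZCV=1001
9: · MOVEQ
10: · ADDEQ
11: · SUBLT

VAL = 0x09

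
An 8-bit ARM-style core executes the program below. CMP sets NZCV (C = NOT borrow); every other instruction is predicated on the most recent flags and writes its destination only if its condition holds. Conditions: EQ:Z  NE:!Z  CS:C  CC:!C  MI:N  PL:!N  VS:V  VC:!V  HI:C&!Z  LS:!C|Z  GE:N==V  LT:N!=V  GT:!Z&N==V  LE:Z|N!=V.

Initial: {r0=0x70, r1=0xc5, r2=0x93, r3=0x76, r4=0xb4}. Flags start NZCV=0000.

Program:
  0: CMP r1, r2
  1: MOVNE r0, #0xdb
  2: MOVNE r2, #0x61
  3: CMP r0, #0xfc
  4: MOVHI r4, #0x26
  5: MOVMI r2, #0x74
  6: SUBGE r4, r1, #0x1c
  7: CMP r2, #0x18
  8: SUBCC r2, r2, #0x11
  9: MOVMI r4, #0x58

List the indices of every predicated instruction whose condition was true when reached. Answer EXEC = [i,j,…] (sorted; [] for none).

EXEC = [1,2,5]

[0] flags=0010 → (cmp)
[1] flags=0010 NE?T → r0=0xdb
[2] flags=0010 NE?T → r2=0x61
[3] flags=1000 → (cmp)
[4] flags=1000 HI?F → skip
[5] flags=1000 MI?T → r2=0x74
[6] flags=1000 GE?F → skip
[7] flags=0010 → (cmp)
[8] flags=0010 CC?F → skip
[9] flags=0010 MI?F → skip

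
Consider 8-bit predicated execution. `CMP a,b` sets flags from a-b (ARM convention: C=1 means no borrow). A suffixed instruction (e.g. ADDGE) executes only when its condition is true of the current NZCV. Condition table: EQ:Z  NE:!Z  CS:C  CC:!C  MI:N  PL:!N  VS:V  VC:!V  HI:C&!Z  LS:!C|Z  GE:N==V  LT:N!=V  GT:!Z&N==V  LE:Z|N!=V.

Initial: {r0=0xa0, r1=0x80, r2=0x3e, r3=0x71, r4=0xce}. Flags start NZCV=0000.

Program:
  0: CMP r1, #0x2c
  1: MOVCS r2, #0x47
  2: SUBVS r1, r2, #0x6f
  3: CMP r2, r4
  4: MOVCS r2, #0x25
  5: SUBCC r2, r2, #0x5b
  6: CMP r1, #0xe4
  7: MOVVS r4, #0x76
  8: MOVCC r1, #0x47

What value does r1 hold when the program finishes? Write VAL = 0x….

0: ✓ CMP  NZCV=0011
1: ✓ MOVCS  r2←0x47
2: ✓ SUBVS  r1←0xd8
3: ✓ CMP  NZCV=0000
4: · MOVCS
5: ✓ SUBCC  r2←0xec
6: ✓ CMP  NZCV=1000
7: · MOVVS
8: ✓ MOVCC  r1←0x47

VAL = 0x47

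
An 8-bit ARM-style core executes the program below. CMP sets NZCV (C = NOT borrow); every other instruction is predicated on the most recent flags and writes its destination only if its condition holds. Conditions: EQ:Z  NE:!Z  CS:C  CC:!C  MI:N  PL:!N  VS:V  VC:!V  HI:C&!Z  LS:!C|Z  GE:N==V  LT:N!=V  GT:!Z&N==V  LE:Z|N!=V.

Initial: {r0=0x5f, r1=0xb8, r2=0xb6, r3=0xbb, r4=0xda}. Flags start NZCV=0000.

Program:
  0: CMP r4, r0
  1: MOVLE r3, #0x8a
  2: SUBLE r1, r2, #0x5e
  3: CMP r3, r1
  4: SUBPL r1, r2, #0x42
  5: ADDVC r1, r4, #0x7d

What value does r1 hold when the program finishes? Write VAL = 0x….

VAL = 0x74

0: ✓ CMP  NZCV=0011
1: ✓ MOVLE  r3←0x8a
2: ✓ SUBLE  r1←0x58
3: ✓ CMP  NZCV=0011
4: ✓ SUBPL  r1←0x74
5: · ADDVC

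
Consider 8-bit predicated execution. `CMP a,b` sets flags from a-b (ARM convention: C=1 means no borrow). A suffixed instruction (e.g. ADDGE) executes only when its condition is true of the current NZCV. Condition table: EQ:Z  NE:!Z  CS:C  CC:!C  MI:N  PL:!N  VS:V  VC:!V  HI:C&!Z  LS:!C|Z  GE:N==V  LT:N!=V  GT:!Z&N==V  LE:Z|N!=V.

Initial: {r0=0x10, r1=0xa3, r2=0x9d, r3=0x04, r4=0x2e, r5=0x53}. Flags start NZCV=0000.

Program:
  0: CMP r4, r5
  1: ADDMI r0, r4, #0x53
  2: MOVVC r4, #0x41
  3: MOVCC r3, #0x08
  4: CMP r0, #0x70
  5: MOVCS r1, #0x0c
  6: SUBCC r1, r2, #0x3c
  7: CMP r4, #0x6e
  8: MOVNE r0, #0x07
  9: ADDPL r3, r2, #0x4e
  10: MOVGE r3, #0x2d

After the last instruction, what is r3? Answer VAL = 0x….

VAL = 0x08

[0] flags=1000 → (cmp)
[1] flags=1000 MI?T → r0=0x81
[2] flags=1000 VC?T → r4=0x41
[3] flags=1000 CC?T → r3=0x08
[4] flags=0011 → (cmp)
[5] flags=0011 CS?T → r1=0x0c
[6] flags=0011 CC?F → skip
[7] flags=1000 → (cmp)
[8] flags=1000 NE?T → r0=0x07
[9] flags=1000 PL?F → skip
[10] flags=1000 GE?F → skip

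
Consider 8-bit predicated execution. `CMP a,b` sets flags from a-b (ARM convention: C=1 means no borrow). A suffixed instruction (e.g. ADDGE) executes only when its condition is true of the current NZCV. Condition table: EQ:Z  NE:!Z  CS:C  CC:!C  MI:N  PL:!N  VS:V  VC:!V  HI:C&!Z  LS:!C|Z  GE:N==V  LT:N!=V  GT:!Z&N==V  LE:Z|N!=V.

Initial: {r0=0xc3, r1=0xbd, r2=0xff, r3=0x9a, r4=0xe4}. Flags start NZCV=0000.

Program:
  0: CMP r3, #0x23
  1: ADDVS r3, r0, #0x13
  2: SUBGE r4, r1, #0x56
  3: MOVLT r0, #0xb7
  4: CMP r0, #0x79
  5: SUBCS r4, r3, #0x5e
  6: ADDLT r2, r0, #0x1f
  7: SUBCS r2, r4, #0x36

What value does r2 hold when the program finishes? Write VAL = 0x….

[0] flags=0011 → (cmp)
[1] flags=0011 VS?T → r3=0xd6
[2] flags=0011 GE?F → skip
[3] flags=0011 LT?T → r0=0xb7
[4] flags=0011 → (cmp)
[5] flags=0011 CS?T → r4=0x78
[6] flags=0011 LT?T → r2=0xd6
[7] flags=0011 CS?T → r2=0x42

VAL = 0x42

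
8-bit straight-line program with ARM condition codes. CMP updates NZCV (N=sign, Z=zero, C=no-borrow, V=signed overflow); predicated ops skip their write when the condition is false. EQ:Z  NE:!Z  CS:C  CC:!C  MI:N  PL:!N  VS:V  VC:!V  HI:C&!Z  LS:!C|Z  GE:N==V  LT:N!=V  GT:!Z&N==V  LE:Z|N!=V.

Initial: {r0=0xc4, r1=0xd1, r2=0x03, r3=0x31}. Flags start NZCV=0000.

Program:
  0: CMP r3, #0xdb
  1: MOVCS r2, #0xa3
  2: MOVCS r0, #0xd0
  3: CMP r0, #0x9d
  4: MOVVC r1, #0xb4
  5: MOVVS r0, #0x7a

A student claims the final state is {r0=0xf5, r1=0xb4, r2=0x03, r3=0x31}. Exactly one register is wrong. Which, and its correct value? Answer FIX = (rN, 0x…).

FIX = (r0, 0xc4)

0: ✓ CMP  NZCV=0000
1: · MOVCS
2: · MOVCS
3: ✓ CMP  NZCV=0010
4: ✓ MOVVC  r1←0xb4
5: · MOVVS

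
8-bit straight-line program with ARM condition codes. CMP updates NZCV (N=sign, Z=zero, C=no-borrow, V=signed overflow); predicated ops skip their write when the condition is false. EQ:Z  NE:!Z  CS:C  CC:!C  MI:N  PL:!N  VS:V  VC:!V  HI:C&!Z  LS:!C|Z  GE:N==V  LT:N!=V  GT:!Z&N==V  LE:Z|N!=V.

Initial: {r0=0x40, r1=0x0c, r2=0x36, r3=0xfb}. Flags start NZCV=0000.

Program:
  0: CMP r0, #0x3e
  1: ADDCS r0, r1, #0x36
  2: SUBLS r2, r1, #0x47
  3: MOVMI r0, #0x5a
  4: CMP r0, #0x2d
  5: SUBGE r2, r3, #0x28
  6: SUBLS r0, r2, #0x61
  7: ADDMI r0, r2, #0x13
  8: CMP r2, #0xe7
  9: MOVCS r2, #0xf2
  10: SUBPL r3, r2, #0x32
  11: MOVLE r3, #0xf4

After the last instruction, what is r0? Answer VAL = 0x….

[0] flags=0010 → (cmp)
[1] flags=0010 CS?T → r0=0x42
[2] flags=0010 LS?F → skip
[3] flags=0010 MI?F → skip
[4] flags=0010 → (cmp)
[5] flags=0010 GE?T → r2=0xd3
[6] flags=0010 LS?F → skip
[7] flags=0010 MI?F → skip
[8] flags=1000 → (cmp)
[9] flags=1000 CS?F → skip
[10] flags=1000 PL?F → skip
[11] flags=1000 LE?T → r3=0xf4

VAL = 0x42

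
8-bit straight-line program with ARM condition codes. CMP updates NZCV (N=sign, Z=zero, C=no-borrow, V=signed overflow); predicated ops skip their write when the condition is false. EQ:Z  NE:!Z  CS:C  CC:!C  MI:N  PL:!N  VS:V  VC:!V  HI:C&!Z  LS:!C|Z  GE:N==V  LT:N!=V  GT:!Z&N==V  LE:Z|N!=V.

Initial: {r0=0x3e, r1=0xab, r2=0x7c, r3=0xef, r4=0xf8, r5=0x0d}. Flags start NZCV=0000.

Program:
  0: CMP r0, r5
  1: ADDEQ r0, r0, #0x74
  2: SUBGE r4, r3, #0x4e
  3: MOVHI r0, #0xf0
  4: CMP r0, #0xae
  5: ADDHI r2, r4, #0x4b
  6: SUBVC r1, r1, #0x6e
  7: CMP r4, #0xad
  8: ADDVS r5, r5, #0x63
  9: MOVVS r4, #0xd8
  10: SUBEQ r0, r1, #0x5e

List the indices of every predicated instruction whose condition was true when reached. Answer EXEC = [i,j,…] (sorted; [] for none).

0: ✓ CMP  NZCV=0010
1: · ADDEQ
2: ✓ SUBGE  r4←0xa1
3: ✓ MOVHI  r0←0xf0
4: ✓ CMP  NZCV=0010
5: ✓ ADDHI  r2←0xec
6: ✓ SUBVC  r1←0x3d
7: ✓ CMP  NZCV=1000
8: · ADDVS
9: · MOVVS
10: · SUBEQ

EXEC = [2,3,5,6]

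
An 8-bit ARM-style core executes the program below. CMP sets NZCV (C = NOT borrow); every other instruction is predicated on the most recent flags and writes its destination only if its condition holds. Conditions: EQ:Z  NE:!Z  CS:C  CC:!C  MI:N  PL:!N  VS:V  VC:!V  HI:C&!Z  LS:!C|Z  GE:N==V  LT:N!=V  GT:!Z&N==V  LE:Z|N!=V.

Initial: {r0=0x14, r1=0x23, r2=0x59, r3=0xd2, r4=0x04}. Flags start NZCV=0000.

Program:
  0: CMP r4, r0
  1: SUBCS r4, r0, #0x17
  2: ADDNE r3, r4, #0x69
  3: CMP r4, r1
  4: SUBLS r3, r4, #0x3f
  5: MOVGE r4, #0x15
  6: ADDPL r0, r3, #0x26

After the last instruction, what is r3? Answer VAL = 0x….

VAL = 0xc5

0: ✓ CMP  NZCV=1000
1: · SUBCS
2: ✓ ADDNE  r3←0x6d
3: ✓ CMP  NZCV=1000
4: ✓ SUBLS  r3←0xc5
5: · MOVGE
6: · ADDPL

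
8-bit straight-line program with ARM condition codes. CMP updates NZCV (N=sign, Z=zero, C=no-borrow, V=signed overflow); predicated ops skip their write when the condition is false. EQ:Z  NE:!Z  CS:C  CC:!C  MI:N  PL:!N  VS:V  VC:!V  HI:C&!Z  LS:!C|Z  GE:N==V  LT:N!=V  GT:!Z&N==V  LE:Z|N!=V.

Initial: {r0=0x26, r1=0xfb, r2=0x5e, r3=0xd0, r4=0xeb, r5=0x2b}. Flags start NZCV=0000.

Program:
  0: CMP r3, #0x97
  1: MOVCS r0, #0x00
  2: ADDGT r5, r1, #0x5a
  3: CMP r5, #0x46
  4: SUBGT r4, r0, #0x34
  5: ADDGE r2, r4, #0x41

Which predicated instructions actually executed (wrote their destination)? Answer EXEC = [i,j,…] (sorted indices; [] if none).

EXEC = [1,2,4,5]

[0] flags=0010 → (cmp)
[1] flags=0010 CS?T → r0=0x00
[2] flags=0010 GT?T → r5=0x55
[3] flags=0010 → (cmp)
[4] flags=0010 GT?T → r4=0xcc
[5] flags=0010 GE?T → r2=0x0d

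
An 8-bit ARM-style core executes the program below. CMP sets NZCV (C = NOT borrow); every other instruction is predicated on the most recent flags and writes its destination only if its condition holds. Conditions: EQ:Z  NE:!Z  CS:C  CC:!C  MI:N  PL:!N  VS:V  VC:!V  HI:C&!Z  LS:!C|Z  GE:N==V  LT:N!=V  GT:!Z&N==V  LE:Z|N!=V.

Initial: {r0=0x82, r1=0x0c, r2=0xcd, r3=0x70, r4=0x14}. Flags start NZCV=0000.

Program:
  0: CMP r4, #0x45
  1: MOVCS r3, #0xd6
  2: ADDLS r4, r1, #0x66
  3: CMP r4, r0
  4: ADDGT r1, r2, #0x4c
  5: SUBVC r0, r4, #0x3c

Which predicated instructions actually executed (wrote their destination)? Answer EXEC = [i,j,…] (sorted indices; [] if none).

EXEC = [2,4]

[0] flags=1000 → (cmp)
[1] flags=1000 CS?F → skip
[2] flags=1000 LS?T → r4=0x72
[3] flags=1001 → (cmp)
[4] flags=1001 GT?T → r1=0x19
[5] flags=1001 VC?F → skip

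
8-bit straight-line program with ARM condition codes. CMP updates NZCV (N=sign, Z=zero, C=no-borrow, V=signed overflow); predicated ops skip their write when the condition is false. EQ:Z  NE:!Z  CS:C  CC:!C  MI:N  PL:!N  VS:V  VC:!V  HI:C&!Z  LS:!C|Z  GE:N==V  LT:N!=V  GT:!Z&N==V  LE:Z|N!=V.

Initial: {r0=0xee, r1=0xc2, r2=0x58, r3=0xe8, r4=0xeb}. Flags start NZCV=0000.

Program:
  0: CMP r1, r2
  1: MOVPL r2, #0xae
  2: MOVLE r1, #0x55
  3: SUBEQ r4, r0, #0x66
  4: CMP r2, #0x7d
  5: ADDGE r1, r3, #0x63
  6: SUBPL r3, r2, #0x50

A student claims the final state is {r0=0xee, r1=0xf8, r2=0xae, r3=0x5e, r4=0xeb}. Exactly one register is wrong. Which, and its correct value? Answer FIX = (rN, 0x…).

FIX = (r1, 0x55)

[0] flags=0011 → (cmp)
[1] flags=0011 PL?T → r2=0xae
[2] flags=0011 LE?T → r1=0x55
[3] flags=0011 EQ?F → skip
[4] flags=0011 → (cmp)
[5] flags=0011 GE?F → skip
[6] flags=0011 PL?T → r3=0x5e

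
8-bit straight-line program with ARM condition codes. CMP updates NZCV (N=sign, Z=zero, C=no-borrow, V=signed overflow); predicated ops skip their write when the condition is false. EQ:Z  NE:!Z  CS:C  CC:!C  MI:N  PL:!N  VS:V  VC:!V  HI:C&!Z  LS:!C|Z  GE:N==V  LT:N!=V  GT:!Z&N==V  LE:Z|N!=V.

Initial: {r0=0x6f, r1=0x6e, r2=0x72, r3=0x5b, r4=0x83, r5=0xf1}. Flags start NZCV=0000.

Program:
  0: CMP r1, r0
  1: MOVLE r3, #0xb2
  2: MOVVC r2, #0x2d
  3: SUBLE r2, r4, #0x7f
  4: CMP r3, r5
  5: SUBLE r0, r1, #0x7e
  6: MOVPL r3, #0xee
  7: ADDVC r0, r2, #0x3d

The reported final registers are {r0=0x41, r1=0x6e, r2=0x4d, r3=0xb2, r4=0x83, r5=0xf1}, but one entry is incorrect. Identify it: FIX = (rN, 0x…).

FIX = (r2, 0x04)

[0] flags=1000 → (cmp)
[1] flags=1000 LE?T → r3=0xb2
[2] flags=1000 VC?T → r2=0x2d
[3] flags=1000 LE?T → r2=0x04
[4] flags=1000 → (cmp)
[5] flags=1000 LE?T → r0=0xf0
[6] flags=1000 PL?F → skip
[7] flags=1000 VC?T → r0=0x41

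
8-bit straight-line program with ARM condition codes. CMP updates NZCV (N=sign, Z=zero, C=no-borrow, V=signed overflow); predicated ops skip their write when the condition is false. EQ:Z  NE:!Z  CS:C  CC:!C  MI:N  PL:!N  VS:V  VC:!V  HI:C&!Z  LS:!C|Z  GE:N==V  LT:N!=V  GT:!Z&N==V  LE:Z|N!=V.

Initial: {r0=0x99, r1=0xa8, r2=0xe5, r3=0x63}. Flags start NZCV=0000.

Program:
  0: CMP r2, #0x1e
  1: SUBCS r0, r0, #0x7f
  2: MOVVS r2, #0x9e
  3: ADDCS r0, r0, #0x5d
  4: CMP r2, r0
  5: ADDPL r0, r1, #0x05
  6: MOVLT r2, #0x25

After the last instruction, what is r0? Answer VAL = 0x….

[0] flags=1010 → (cmp)
[1] flags=1010 CS?T → r0=0x1a
[2] flags=1010 VS?F → skip
[3] flags=1010 CS?T → r0=0x77
[4] flags=0011 → (cmp)
[5] flags=0011 PL?T → r0=0xad
[6] flags=0011 LT?T → r2=0x25

VAL = 0xad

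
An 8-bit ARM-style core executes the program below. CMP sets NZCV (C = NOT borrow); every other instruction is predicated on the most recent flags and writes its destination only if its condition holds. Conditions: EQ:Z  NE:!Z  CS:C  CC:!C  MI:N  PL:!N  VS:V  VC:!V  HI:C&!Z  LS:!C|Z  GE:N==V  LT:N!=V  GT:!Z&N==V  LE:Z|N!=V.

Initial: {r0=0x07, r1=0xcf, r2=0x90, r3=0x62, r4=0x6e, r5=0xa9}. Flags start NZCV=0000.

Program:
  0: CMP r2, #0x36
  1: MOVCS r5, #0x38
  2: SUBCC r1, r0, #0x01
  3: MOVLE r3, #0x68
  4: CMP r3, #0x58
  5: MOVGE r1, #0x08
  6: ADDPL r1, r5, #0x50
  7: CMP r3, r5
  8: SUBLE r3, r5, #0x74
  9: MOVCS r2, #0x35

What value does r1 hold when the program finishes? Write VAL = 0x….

VAL = 0x88

[0] flags=0011 → (cmp)
[1] flags=0011 CS?T → r5=0x38
[2] flags=0011 CC?F → skip
[3] flags=0011 LE?T → r3=0x68
[4] flags=0010 → (cmp)
[5] flags=0010 GE?T → r1=0x08
[6] flags=0010 PL?T → r1=0x88
[7] flags=0010 → (cmp)
[8] flags=0010 LE?F → skip
[9] flags=0010 CS?T → r2=0x35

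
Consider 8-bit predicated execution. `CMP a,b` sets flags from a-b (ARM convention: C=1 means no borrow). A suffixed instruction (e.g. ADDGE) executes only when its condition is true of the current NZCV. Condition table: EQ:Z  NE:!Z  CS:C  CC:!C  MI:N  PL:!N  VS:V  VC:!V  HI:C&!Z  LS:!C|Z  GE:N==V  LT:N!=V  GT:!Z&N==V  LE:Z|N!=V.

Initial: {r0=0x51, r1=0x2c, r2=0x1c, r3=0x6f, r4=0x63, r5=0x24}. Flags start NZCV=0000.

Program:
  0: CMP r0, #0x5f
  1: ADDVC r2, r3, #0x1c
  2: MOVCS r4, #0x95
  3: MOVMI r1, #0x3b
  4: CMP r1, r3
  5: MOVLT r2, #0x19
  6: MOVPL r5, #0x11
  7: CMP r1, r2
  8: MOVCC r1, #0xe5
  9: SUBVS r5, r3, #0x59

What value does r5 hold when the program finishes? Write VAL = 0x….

0: ✓ CMP  NZCV=1000
1: ✓ ADDVC  r2←0x8b
2: · MOVCS
3: ✓ MOVMI  r1←0x3b
4: ✓ CMP  NZCV=1000
5: ✓ MOVLT  r2←0x19
6: · MOVPL
7: ✓ CMP  NZCV=0010
8: · MOVCC
9: · SUBVS

VAL = 0x24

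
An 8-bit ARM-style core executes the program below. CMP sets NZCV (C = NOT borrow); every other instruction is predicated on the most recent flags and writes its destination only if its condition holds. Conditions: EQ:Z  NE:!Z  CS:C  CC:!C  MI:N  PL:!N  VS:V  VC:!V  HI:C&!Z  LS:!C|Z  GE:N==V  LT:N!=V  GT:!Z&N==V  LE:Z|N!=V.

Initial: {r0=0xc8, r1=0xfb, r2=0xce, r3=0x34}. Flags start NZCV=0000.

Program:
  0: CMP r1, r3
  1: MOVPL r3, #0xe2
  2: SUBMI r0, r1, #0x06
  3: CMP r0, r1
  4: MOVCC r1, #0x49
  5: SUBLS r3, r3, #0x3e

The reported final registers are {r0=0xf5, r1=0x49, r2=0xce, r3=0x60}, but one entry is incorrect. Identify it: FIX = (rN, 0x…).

FIX = (r3, 0xf6)

0: ✓ CMP  NZCV=1010
1: · MOVPL
2: ✓ SUBMI  r0←0xf5
3: ✓ CMP  NZCV=1000
4: ✓ MOVCC  r1←0x49
5: ✓ SUBLS  r3←0xf6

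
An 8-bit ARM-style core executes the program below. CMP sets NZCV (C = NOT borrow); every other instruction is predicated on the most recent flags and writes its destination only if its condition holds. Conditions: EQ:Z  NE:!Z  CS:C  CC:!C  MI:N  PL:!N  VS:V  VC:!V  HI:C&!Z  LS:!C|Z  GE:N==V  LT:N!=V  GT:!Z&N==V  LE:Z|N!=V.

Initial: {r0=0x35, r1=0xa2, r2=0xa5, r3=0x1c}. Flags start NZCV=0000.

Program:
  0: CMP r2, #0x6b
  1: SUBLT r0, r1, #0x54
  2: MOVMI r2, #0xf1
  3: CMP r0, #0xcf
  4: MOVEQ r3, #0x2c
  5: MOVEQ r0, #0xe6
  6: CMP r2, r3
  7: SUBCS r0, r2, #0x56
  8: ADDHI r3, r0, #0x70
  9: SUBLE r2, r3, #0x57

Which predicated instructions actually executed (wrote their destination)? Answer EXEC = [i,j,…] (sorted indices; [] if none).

[0] flags=0011 → (cmp)
[1] flags=0011 LT?T → r0=0x4e
[2] flags=0011 MI?F → skip
[3] flags=0000 → (cmp)
[4] flags=0000 EQ?F → skip
[5] flags=0000 EQ?F → skip
[6] flags=1010 → (cmp)
[7] flags=1010 CS?T → r0=0x4f
[8] flags=1010 HI?T → r3=0xbf
[9] flags=1010 LE?T → r2=0x68

EXEC = [1,7,8,9]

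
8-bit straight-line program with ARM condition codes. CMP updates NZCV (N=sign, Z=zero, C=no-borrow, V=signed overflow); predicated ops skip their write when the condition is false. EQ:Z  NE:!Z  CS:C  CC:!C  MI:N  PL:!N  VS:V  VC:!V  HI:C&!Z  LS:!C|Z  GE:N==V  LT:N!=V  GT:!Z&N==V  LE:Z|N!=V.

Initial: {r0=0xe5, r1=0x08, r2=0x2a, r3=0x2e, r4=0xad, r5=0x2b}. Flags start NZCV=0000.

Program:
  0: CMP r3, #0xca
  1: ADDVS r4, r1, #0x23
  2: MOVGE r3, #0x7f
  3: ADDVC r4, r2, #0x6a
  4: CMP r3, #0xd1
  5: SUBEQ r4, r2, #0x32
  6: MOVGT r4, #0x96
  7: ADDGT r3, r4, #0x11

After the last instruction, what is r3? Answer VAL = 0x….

0: ✓ CMP  NZCV=0000
1: · ADDVS
2: ✓ MOVGE  r3←0x7f
3: ✓ ADDVC  r4←0x94
4: ✓ CMP  NZCV=1001
5: · SUBEQ
6: ✓ MOVGT  r4←0x96
7: ✓ ADDGT  r3←0xa7

VAL = 0xa7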